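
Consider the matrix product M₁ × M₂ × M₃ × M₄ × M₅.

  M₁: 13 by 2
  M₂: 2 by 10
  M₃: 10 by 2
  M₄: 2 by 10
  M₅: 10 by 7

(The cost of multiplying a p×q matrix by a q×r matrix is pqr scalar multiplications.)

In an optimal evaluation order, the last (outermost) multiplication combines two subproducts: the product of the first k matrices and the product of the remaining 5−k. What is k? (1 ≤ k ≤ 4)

1

Adjacent pairs: M₁M₂ = 13·2·10 = 260; M₂M₃ = 2·10·2 = 40; M₃M₄ = 10·2·10 = 200; M₄M₅ = 2·10·7 = 140.
Length 3: M₁..M₃: k=1: 0+40+13·2·2=92; k=2: 260+0+13·10·2=520 → min 92 | M₂..M₄: k=2: 0+200+2·10·10=400; k=3: 40+0+2·2·10=80 → min 80 | M₃..M₅: k=3: 0+140+10·2·7=280; k=4: 200+0+10·10·7=900 → min 280.
Length 4: M₁..M₄: k=1: 0+80+13·2·10=340; k=2: 260+200+13·10·10=1760; k=3: 92+0+13·2·10=352 → min 340 | M₂..M₅: k=2: 0+280+2·10·7=420; k=3: 40+140+2·2·7=208; k=4: 80+0+2·10·7=220 → min 208.
Top-level splits: k=1: (M₁..M₁)·(M₂..M₅) → 0+208+13·2·7 = 390; k=2: (M₁..M₂)·(M₃..M₅) → 260+280+13·10·7 = 1450; k=3: (M₁..M₃)·(M₄..M₅) → 92+140+13·2·7 = 414; k=4: (M₁..M₄)·(M₅..M₅) → 340+0+13·10·7 = 1250.
Best split is after M₁, i.e. k = 1.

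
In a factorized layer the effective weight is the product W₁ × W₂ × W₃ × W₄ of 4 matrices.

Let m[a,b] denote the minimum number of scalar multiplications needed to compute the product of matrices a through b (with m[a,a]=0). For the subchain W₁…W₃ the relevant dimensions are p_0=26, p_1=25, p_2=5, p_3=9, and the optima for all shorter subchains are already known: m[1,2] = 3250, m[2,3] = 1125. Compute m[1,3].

4420

m[1,3] = min over k∈[1,2] of m[1,k]+m[k+1,3]+p_{0}·p_k·p_{3}.
k=1: 0 + 1125 + 26·25·9 = 6975; k=2: 3250 + 0 + 26·5·9 = 4420.
Minimum: 4420 at k=2.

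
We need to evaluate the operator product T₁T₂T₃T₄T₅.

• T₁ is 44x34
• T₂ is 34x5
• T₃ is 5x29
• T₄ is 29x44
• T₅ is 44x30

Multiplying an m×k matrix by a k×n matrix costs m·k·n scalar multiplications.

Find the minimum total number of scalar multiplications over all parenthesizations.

27060

Adjacent pairs: T₁T₂ = 44·34·5 = 7480; T₂T₃ = 34·5·29 = 4930; T₃T₄ = 5·29·44 = 6380; T₄T₅ = 29·44·30 = 38280.
Length 3: T₁..T₃: k=1: 0+4930+44·34·29=48314; k=2: 7480+0+44·5·29=13860 → min 13860 | T₂..T₄: k=2: 0+6380+34·5·44=13860; k=3: 4930+0+34·29·44=48314 → min 13860 | T₃..T₅: k=3: 0+38280+5·29·30=42630; k=4: 6380+0+5·44·30=12980 → min 12980.
Length 4: T₁..T₄: k=1: 0+13860+44·34·44=79684; k=2: 7480+6380+44·5·44=23540; k=3: 13860+0+44·29·44=70004 → min 23540 | T₂..T₅: k=2: 0+12980+34·5·30=18080; k=3: 4930+38280+34·29·30=72790; k=4: 13860+0+34·44·30=58740 → min 18080.
Length 5: T₁..T₅: k=1: 0+18080+44·34·30=62960; k=2: 7480+12980+44·5·30=27060; k=3: 13860+38280+44·29·30=90420; k=4: 23540+0+44·44·30=81620 → min 27060.
Optimal order: ((T₁T₂)((T₃T₄)T₅)) with cost 27060.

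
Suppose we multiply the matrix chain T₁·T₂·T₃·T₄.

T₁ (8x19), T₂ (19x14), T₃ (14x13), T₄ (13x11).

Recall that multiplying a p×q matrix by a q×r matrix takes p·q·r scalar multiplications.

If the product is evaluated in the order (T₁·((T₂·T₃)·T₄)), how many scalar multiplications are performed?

7847

(T₂·T₃): 19×14 by 14×13 → 19×13, cost 19·14·13 = 3458
((T₂·T₃)·T₄): 19×13 by 13×11 → 19×11, cost 19·13·11 = 2717; cumulative 6175
(T₁·((T₂·T₃)·T₄)): 8×19 by 19×11 → 8×11, cost 8·19·11 = 1672; cumulative 7847
Total: 7847 scalar multiplications.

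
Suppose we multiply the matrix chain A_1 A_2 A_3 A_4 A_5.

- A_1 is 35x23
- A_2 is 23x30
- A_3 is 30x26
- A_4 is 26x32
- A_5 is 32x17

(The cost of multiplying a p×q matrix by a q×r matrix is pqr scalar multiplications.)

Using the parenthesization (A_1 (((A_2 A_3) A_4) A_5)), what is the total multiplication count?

63273

(A_2 A_3): 23×30 by 30×26 → 23×26, cost 23·30·26 = 17940
((A_2 A_3) A_4): 23×26 by 26×32 → 23×32, cost 23·26·32 = 19136; cumulative 37076
(((A_2 A_3) A_4) A_5): 23×32 by 32×17 → 23×17, cost 23·32·17 = 12512; cumulative 49588
(A_1 (((A_2 A_3) A_4) A_5)): 35×23 by 23×17 → 35×17, cost 35·23·17 = 13685; cumulative 63273
Total: 63273 scalar multiplications.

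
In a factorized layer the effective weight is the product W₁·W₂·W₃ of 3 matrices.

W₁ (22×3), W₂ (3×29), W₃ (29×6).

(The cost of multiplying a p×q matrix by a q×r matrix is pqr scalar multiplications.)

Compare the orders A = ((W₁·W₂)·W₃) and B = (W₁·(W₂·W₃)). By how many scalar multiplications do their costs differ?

Order A = ((W₁·W₂)·W₃): (W₁·W₂): 22×3 by 3×29 → 22×29, cost 22·3·29 = 1914; ((W₁·W₂)·W₃): 22×29 by 29×6 → 22×6, cost 22·29·6 = 3828; cumulative 5742. Total 5742.
Order B = (W₁·(W₂·W₃)): (W₂·W₃): 3×29 by 29×6 → 3×6, cost 3·29·6 = 522; (W₁·(W₂·W₃)): 22×3 by 3×6 → 22×6, cost 22·3·6 = 396; cumulative 918. Total 918.
Difference: |5742 − 918| = 4824.

4824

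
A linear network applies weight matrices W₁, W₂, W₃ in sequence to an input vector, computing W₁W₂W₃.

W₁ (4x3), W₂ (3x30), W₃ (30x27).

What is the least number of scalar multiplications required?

Order (W₁(W₂W₃)): (W₂W₃): 3×30 by 30×27 → 3×27, cost 3·30·27 = 2430; (W₁(W₂W₃)): 4×3 by 3×27 → 4×27, cost 4·3·27 = 324; cumulative 2754. Total 2754.
Order ((W₁W₂)W₃): (W₁W₂): 4×3 by 3×30 → 4×30, cost 4·3·30 = 360; ((W₁W₂)W₃): 4×30 by 30×27 → 4×27, cost 4·30·27 = 3240; cumulative 3600. Total 3600.
Minimum: 2754.

2754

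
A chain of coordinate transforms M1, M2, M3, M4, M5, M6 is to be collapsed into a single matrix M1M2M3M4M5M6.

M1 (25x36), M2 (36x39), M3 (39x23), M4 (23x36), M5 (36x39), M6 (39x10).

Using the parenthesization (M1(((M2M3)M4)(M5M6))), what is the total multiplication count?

98100

(M2M3): 36×39 by 39×23 → 36×23, cost 36·39·23 = 32292
((M2M3)M4): 36×23 by 23×36 → 36×36, cost 36·23·36 = 29808; cumulative 62100
(M5M6): 36×39 by 39×10 → 36×10, cost 36·39·10 = 14040
(((M2M3)M4)(M5M6)): 36×36 by 36×10 → 36×10, cost 36·36·10 = 12960; cumulative 89100
(M1(((M2M3)M4)(M5M6))): 25×36 by 36×10 → 25×10, cost 25·36·10 = 9000; cumulative 98100
Total: 98100 scalar multiplications.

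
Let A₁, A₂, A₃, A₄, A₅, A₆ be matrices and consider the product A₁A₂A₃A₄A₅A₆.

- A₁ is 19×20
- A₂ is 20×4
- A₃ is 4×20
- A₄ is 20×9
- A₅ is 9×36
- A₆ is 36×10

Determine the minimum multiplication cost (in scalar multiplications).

Adjacent pairs: A₁A₂ = 19·20·4 = 1520; A₂A₃ = 20·4·20 = 1600; A₃A₄ = 4·20·9 = 720; A₄A₅ = 20·9·36 = 6480; A₅A₆ = 9·36·10 = 3240.
Length 3: A₁..A₃: k=1: 0+1600+19·20·20=9200; k=2: 1520+0+19·4·20=3040 → min 3040 | A₂..A₄: k=2: 0+720+20·4·9=1440; k=3: 1600+0+20·20·9=5200 → min 1440 | A₃..A₅: k=3: 0+6480+4·20·36=9360; k=4: 720+0+4·9·36=2016 → min 2016 | A₄..A₆: k=4: 0+3240+20·9·10=5040; k=5: 6480+0+20·36·10=13680 → min 5040.
Length 4: A₁..A₄: k=1: 0+1440+19·20·9=4860; k=2: 1520+720+19·4·9=2924; k=3: 3040+0+19·20·9=6460 → min 2924 | A₂..A₅: k=2: 0+2016+20·4·36=4896; k=3: 1600+6480+20·20·36=22480; k=4: 1440+0+20·9·36=7920 → min 4896 | A₃..A₆: k=3: 0+5040+4·20·10=5840; k=4: 720+3240+4·9·10=4320; k=5: 2016+0+4·36·10=3456 → min 3456.
Length 5: A₁..A₅: k=1: 0+4896+19·20·36=18576; k=2: 1520+2016+19·4·36=6272; k=3: 3040+6480+19·20·36=23200; k=4: 2924+0+19·9·36=9080 → min 6272 | A₂..A₆: k=2: 0+3456+20·4·10=4256; k=3: 1600+5040+20·20·10=10640; k=4: 1440+3240+20·9·10=6480; k=5: 4896+0+20·36·10=12096 → min 4256.
Length 6: A₁..A₆: k=1: 0+4256+19·20·10=8056; k=2: 1520+3456+19·4·10=5736; k=3: 3040+5040+19·20·10=11880; k=4: 2924+3240+19·9·10=7874; k=5: 6272+0+19·36·10=13112 → min 5736.
Optimal order: ((A₁A₂)(((A₃A₄)A₅)A₆)) with cost 5736.

5736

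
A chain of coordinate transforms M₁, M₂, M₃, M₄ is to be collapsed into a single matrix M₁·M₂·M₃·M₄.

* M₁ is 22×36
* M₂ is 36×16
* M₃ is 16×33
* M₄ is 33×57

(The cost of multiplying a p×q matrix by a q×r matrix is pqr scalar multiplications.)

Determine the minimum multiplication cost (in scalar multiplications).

62832

Adjacent pairs: M₁M₂ = 22·36·16 = 12672; M₂M₃ = 36·16·33 = 19008; M₃M₄ = 16·33·57 = 30096.
Length 3: M₁..M₃: k=1: 0+19008+22·36·33=45144; k=2: 12672+0+22·16·33=24288 → min 24288 | M₂..M₄: k=2: 0+30096+36·16·57=62928; k=3: 19008+0+36·33·57=86724 → min 62928.
Length 4: M₁..M₄: k=1: 0+62928+22·36·57=108072; k=2: 12672+30096+22·16·57=62832; k=3: 24288+0+22·33·57=65670 → min 62832.
Optimal order: ((M₁·M₂)·(M₃·M₄)) with cost 62832.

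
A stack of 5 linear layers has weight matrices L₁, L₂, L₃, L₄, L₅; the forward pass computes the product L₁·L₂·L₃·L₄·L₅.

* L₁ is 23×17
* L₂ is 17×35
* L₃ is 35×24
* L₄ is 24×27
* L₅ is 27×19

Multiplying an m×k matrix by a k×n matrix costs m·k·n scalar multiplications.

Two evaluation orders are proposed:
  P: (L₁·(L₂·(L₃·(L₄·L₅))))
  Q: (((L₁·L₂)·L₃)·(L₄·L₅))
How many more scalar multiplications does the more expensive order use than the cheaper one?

Order P = (L₁·(L₂·(L₃·(L₄·L₅)))): (L₄·L₅): 24×27 by 27×19 → 24×19, cost 24·27·19 = 12312; (L₃·(L₄·L₅)): 35×24 by 24×19 → 35×19, cost 35·24·19 = 15960; cumulative 28272; (L₂·(L₃·(L₄·L₅))): 17×35 by 35×19 → 17×19, cost 17·35·19 = 11305; cumulative 39577; (L₁·(L₂·(L₃·(L₄·L₅)))): 23×17 by 17×19 → 23×19, cost 23·17·19 = 7429; cumulative 47006. Total 47006.
Order Q = (((L₁·L₂)·L₃)·(L₄·L₅)): (L₁·L₂): 23×17 by 17×35 → 23×35, cost 23·17·35 = 13685; ((L₁·L₂)·L₃): 23×35 by 35×24 → 23×24, cost 23·35·24 = 19320; cumulative 33005; (L₄·L₅): 24×27 by 27×19 → 24×19, cost 24·27·19 = 12312; (((L₁·L₂)·L₃)·(L₄·L₅)): 23×24 by 24×19 → 23×19, cost 23·24·19 = 10488; cumulative 55805. Total 55805.
Difference: |47006 − 55805| = 8799.

8799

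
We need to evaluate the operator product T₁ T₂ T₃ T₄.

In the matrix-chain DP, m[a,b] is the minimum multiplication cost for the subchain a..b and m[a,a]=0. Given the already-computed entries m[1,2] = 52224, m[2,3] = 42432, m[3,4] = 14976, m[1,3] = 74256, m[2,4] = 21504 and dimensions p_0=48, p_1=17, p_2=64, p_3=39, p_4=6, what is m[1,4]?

26400

m[1,4] = min over k∈[1,3] of m[1,k]+m[k+1,4]+p_{0}·p_k·p_{4}.
k=1: 0 + 21504 + 48·17·6 = 26400; k=2: 52224 + 14976 + 48·64·6 = 85632; k=3: 74256 + 0 + 48·39·6 = 85488.
Minimum: 26400 at k=1.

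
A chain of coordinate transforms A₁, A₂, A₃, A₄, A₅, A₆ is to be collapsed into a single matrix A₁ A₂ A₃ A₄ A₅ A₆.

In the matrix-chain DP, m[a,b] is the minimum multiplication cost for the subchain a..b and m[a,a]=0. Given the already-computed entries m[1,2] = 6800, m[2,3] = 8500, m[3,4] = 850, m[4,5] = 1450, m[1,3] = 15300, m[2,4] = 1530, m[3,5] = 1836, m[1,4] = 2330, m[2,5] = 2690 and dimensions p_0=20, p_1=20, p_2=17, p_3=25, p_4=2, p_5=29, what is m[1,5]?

3490

m[1,5] = min over k∈[1,4] of m[1,k]+m[k+1,5]+p_{0}·p_k·p_{5}.
k=1: 0 + 2690 + 20·20·29 = 14290; k=2: 6800 + 1836 + 20·17·29 = 18496; k=3: 15300 + 1450 + 20·25·29 = 31250; k=4: 2330 + 0 + 20·2·29 = 3490.
Minimum: 3490 at k=4.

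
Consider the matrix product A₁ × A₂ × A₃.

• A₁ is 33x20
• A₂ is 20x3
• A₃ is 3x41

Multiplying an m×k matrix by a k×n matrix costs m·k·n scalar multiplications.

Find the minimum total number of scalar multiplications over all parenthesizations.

6039

Order (A₁ × (A₂ × A₃)): (A₂ × A₃): 20×3 by 3×41 → 20×41, cost 20·3·41 = 2460; (A₁ × (A₂ × A₃)): 33×20 by 20×41 → 33×41, cost 33·20·41 = 27060; cumulative 29520. Total 29520.
Order ((A₁ × A₂) × A₃): (A₁ × A₂): 33×20 by 20×3 → 33×3, cost 33·20·3 = 1980; ((A₁ × A₂) × A₃): 33×3 by 3×41 → 33×41, cost 33·3·41 = 4059; cumulative 6039. Total 6039.
Minimum: 6039.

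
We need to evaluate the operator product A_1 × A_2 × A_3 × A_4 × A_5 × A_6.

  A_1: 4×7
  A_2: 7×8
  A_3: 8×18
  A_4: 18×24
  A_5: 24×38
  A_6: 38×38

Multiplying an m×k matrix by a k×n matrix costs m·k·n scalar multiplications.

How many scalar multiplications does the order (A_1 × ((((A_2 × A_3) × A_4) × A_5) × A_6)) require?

(A_2 × A_3): 7×8 by 8×18 → 7×18, cost 7·8·18 = 1008
((A_2 × A_3) × A_4): 7×18 by 18×24 → 7×24, cost 7·18·24 = 3024; cumulative 4032
(((A_2 × A_3) × A_4) × A_5): 7×24 by 24×38 → 7×38, cost 7·24·38 = 6384; cumulative 10416
((((A_2 × A_3) × A_4) × A_5) × A_6): 7×38 by 38×38 → 7×38, cost 7·38·38 = 10108; cumulative 20524
(A_1 × ((((A_2 × A_3) × A_4) × A_5) × A_6)): 4×7 by 7×38 → 4×38, cost 4·7·38 = 1064; cumulative 21588
Total: 21588 scalar multiplications.

21588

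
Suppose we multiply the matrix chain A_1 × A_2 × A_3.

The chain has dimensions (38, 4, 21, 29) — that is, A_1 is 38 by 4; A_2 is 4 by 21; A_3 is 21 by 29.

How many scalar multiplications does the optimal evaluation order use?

Order (A_1 × (A_2 × A_3)): (A_2 × A_3): 4×21 by 21×29 → 4×29, cost 4·21·29 = 2436; (A_1 × (A_2 × A_3)): 38×4 by 4×29 → 38×29, cost 38·4·29 = 4408; cumulative 6844. Total 6844.
Order ((A_1 × A_2) × A_3): (A_1 × A_2): 38×4 by 4×21 → 38×21, cost 38·4·21 = 3192; ((A_1 × A_2) × A_3): 38×21 by 21×29 → 38×29, cost 38·21·29 = 23142; cumulative 26334. Total 26334.
Minimum: 6844.

6844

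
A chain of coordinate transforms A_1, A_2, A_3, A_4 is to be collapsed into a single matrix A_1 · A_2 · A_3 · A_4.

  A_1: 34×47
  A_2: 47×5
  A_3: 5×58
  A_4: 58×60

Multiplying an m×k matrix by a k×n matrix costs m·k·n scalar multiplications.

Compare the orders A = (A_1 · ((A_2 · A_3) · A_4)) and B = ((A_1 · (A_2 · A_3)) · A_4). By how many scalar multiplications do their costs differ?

Order A = (A_1 · ((A_2 · A_3) · A_4)): (A_2 · A_3): 47×5 by 5×58 → 47×58, cost 47·5·58 = 13630; ((A_2 · A_3) · A_4): 47×58 by 58×60 → 47×60, cost 47·58·60 = 163560; cumulative 177190; (A_1 · ((A_2 · A_3) · A_4)): 34×47 by 47×60 → 34×60, cost 34·47·60 = 95880; cumulative 273070. Total 273070.
Order B = ((A_1 · (A_2 · A_3)) · A_4): (A_2 · A_3): 47×5 by 5×58 → 47×58, cost 47·5·58 = 13630; (A_1 · (A_2 · A_3)): 34×47 by 47×58 → 34×58, cost 34·47·58 = 92684; cumulative 106314; ((A_1 · (A_2 · A_3)) · A_4): 34×58 by 58×60 → 34×60, cost 34·58·60 = 118320; cumulative 224634. Total 224634.
Difference: |273070 − 224634| = 48436.

48436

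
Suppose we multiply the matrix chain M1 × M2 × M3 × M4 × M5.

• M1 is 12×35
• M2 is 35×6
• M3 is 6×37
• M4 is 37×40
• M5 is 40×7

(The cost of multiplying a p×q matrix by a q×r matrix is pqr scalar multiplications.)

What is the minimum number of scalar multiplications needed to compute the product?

Adjacent pairs: M1M2 = 12·35·6 = 2520; M2M3 = 35·6·37 = 7770; M3M4 = 6·37·40 = 8880; M4M5 = 37·40·7 = 10360.
Length 3: M1..M3: k=1: 0+7770+12·35·37=23310; k=2: 2520+0+12·6·37=5184 → min 5184 | M2..M4: k=2: 0+8880+35·6·40=17280; k=3: 7770+0+35·37·40=59570 → min 17280 | M3..M5: k=3: 0+10360+6·37·7=11914; k=4: 8880+0+6·40·7=10560 → min 10560.
Length 4: M1..M4: k=1: 0+17280+12·35·40=34080; k=2: 2520+8880+12·6·40=14280; k=3: 5184+0+12·37·40=22944 → min 14280 | M2..M5: k=2: 0+10560+35·6·7=12030; k=3: 7770+10360+35·37·7=27195; k=4: 17280+0+35·40·7=27080 → min 12030.
Length 5: M1..M5: k=1: 0+12030+12·35·7=14970; k=2: 2520+10560+12·6·7=13584; k=3: 5184+10360+12·37·7=18652; k=4: 14280+0+12·40·7=17640 → min 13584.
Optimal order: ((M1 × M2) × ((M3 × M4) × M5)) with cost 13584.

13584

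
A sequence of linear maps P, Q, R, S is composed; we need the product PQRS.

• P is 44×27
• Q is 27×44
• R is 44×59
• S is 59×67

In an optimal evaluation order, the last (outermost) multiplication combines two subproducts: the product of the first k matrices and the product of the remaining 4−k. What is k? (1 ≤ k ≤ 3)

Adjacent pairs: PQ = 44·27·44 = 52272; QR = 27·44·59 = 70092; RS = 44·59·67 = 173932.
Length 3: P..R: k=1: 0+70092+44·27·59=140184; k=2: 52272+0+44·44·59=166496 → min 140184 | Q..S: k=2: 0+173932+27·44·67=253528; k=3: 70092+0+27·59·67=176823 → min 176823.
Top-level splits: k=1: (P..P)·(Q..S) → 0+176823+44·27·67 = 256419; k=2: (P..Q)·(R..S) → 52272+173932+44·44·67 = 355916; k=3: (P..R)·(S..S) → 140184+0+44·59·67 = 314116.
Best split is after P, i.e. k = 1.

1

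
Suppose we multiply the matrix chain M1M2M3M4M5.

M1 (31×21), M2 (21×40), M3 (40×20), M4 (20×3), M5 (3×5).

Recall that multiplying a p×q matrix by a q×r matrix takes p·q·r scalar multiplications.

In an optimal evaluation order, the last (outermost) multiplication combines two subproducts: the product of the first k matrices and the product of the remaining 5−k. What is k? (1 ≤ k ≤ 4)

4

Adjacent pairs: M1M2 = 31·21·40 = 26040; M2M3 = 21·40·20 = 16800; M3M4 = 40·20·3 = 2400; M4M5 = 20·3·5 = 300.
Length 3: M1..M3: k=1: 0+16800+31·21·20=29820; k=2: 26040+0+31·40·20=50840 → min 29820 | M2..M4: k=2: 0+2400+21·40·3=4920; k=3: 16800+0+21·20·3=18060 → min 4920 | M3..M5: k=3: 0+300+40·20·5=4300; k=4: 2400+0+40·3·5=3000 → min 3000.
Length 4: M1..M4: k=1: 0+4920+31·21·3=6873; k=2: 26040+2400+31·40·3=32160; k=3: 29820+0+31·20·3=31680 → min 6873 | M2..M5: k=2: 0+3000+21·40·5=7200; k=3: 16800+300+21·20·5=19200; k=4: 4920+0+21·3·5=5235 → min 5235.
Top-level splits: k=1: (M1..M1)·(M2..M5) → 0+5235+31·21·5 = 8490; k=2: (M1..M2)·(M3..M5) → 26040+3000+31·40·5 = 35240; k=3: (M1..M3)·(M4..M5) → 29820+300+31·20·5 = 33220; k=4: (M1..M4)·(M5..M5) → 6873+0+31·3·5 = 7338.
Best split is after M4, i.e. k = 4.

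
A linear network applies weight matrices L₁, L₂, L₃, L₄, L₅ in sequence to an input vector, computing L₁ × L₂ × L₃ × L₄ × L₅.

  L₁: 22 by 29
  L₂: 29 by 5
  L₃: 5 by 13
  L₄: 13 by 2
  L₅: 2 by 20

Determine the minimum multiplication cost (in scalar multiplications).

Adjacent pairs: L₁L₂ = 22·29·5 = 3190; L₂L₃ = 29·5·13 = 1885; L₃L₄ = 5·13·2 = 130; L₄L₅ = 13·2·20 = 520.
Length 3: L₁..L₃: k=1: 0+1885+22·29·13=10179; k=2: 3190+0+22·5·13=4620 → min 4620 | L₂..L₄: k=2: 0+130+29·5·2=420; k=3: 1885+0+29·13·2=2639 → min 420 | L₃..L₅: k=3: 0+520+5·13·20=1820; k=4: 130+0+5·2·20=330 → min 330.
Length 4: L₁..L₄: k=1: 0+420+22·29·2=1696; k=2: 3190+130+22·5·2=3540; k=3: 4620+0+22·13·2=5192 → min 1696 | L₂..L₅: k=2: 0+330+29·5·20=3230; k=3: 1885+520+29·13·20=9945; k=4: 420+0+29·2·20=1580 → min 1580.
Length 5: L₁..L₅: k=1: 0+1580+22·29·20=14340; k=2: 3190+330+22·5·20=5720; k=3: 4620+520+22·13·20=10860; k=4: 1696+0+22·2·20=2576 → min 2576.
Optimal order: ((L₁ × (L₂ × (L₃ × L₄))) × L₅) with cost 2576.

2576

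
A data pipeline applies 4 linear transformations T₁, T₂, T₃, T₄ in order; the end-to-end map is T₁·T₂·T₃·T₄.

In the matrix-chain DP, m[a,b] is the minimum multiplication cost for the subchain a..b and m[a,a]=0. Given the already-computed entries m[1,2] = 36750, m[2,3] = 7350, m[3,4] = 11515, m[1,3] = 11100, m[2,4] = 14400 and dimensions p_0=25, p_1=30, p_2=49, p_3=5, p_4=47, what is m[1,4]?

m[1,4] = min over k∈[1,3] of m[1,k]+m[k+1,4]+p_{0}·p_k·p_{4}.
k=1: 0 + 14400 + 25·30·47 = 49650; k=2: 36750 + 11515 + 25·49·47 = 105840; k=3: 11100 + 0 + 25·5·47 = 16975.
Minimum: 16975 at k=3.

16975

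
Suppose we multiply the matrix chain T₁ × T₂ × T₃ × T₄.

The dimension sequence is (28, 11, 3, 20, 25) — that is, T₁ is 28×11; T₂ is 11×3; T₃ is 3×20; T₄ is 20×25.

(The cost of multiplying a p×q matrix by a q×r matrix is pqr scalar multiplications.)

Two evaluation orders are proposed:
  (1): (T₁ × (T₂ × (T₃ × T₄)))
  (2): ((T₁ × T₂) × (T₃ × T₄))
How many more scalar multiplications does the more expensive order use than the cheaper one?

5501

Order (1) = (T₁ × (T₂ × (T₃ × T₄))): (T₃ × T₄): 3×20 by 20×25 → 3×25, cost 3·20·25 = 1500; (T₂ × (T₃ × T₄)): 11×3 by 3×25 → 11×25, cost 11·3·25 = 825; cumulative 2325; (T₁ × (T₂ × (T₃ × T₄))): 28×11 by 11×25 → 28×25, cost 28·11·25 = 7700; cumulative 10025. Total 10025.
Order (2) = ((T₁ × T₂) × (T₃ × T₄)): (T₁ × T₂): 28×11 by 11×3 → 28×3, cost 28·11·3 = 924; (T₃ × T₄): 3×20 by 20×25 → 3×25, cost 3·20·25 = 1500; ((T₁ × T₂) × (T₃ × T₄)): 28×3 by 3×25 → 28×25, cost 28·3·25 = 2100; cumulative 4524. Total 4524.
Difference: |10025 − 4524| = 5501.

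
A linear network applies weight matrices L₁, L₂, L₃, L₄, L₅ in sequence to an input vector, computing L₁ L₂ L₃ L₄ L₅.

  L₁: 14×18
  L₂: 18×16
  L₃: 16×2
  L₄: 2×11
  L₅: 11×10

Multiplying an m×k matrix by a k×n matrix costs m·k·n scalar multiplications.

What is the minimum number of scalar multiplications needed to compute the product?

1580

Adjacent pairs: L₁L₂ = 14·18·16 = 4032; L₂L₃ = 18·16·2 = 576; L₃L₄ = 16·2·11 = 352; L₄L₅ = 2·11·10 = 220.
Length 3: L₁..L₃: k=1: 0+576+14·18·2=1080; k=2: 4032+0+14·16·2=4480 → min 1080 | L₂..L₄: k=2: 0+352+18·16·11=3520; k=3: 576+0+18·2·11=972 → min 972 | L₃..L₅: k=3: 0+220+16·2·10=540; k=4: 352+0+16·11·10=2112 → min 540.
Length 4: L₁..L₄: k=1: 0+972+14·18·11=3744; k=2: 4032+352+14·16·11=6848; k=3: 1080+0+14·2·11=1388 → min 1388 | L₂..L₅: k=2: 0+540+18·16·10=3420; k=3: 576+220+18·2·10=1156; k=4: 972+0+18·11·10=2952 → min 1156.
Length 5: L₁..L₅: k=1: 0+1156+14·18·10=3676; k=2: 4032+540+14·16·10=6812; k=3: 1080+220+14·2·10=1580; k=4: 1388+0+14·11·10=2928 → min 1580.
Optimal order: ((L₁ (L₂ L₃)) (L₄ L₅)) with cost 1580.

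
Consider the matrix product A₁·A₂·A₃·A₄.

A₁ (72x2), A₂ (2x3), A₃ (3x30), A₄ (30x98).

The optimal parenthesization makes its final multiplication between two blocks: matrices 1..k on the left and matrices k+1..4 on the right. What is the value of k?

Adjacent pairs: A₁A₂ = 72·2·3 = 432; A₂A₃ = 2·3·30 = 180; A₃A₄ = 3·30·98 = 8820.
Length 3: A₁..A₃: k=1: 0+180+72·2·30=4500; k=2: 432+0+72·3·30=6912 → min 4500 | A₂..A₄: k=2: 0+8820+2·3·98=9408; k=3: 180+0+2·30·98=6060 → min 6060.
Top-level splits: k=1: (A₁..A₁)·(A₂..A₄) → 0+6060+72·2·98 = 20172; k=2: (A₁..A₂)·(A₃..A₄) → 432+8820+72·3·98 = 30420; k=3: (A₁..A₃)·(A₄..A₄) → 4500+0+72·30·98 = 216180.
Best split is after A₁, i.e. k = 1.

1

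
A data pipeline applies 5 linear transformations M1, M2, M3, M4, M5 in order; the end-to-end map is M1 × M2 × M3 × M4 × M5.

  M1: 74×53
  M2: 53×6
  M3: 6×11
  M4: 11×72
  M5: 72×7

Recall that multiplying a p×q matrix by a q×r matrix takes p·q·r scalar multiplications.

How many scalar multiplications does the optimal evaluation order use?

32646

Adjacent pairs: M1M2 = 74·53·6 = 23532; M2M3 = 53·6·11 = 3498; M3M4 = 6·11·72 = 4752; M4M5 = 11·72·7 = 5544.
Length 3: M1..M3: k=1: 0+3498+74·53·11=46640; k=2: 23532+0+74·6·11=28416 → min 28416 | M2..M4: k=2: 0+4752+53·6·72=27648; k=3: 3498+0+53·11·72=45474 → min 27648 | M3..M5: k=3: 0+5544+6·11·7=6006; k=4: 4752+0+6·72·7=7776 → min 6006.
Length 4: M1..M4: k=1: 0+27648+74·53·72=310032; k=2: 23532+4752+74·6·72=60252; k=3: 28416+0+74·11·72=87024 → min 60252 | M2..M5: k=2: 0+6006+53·6·7=8232; k=3: 3498+5544+53·11·7=13123; k=4: 27648+0+53·72·7=54360 → min 8232.
Length 5: M1..M5: k=1: 0+8232+74·53·7=35686; k=2: 23532+6006+74·6·7=32646; k=3: 28416+5544+74·11·7=39658; k=4: 60252+0+74·72·7=97548 → min 32646.
Optimal order: ((M1 × M2) × (M3 × (M4 × M5))) with cost 32646.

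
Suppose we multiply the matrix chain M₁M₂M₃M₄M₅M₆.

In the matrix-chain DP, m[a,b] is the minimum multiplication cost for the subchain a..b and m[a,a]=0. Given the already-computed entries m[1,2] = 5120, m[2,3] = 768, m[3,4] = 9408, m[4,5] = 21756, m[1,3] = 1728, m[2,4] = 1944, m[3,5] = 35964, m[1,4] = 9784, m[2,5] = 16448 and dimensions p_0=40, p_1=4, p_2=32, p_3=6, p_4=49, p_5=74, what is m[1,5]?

m[1,5] = min over k∈[1,4] of m[1,k]+m[k+1,5]+p_{0}·p_k·p_{5}.
k=1: 0 + 16448 + 40·4·74 = 28288; k=2: 5120 + 35964 + 40·32·74 = 135804; k=3: 1728 + 21756 + 40·6·74 = 41244; k=4: 9784 + 0 + 40·49·74 = 154824.
Minimum: 28288 at k=1.

28288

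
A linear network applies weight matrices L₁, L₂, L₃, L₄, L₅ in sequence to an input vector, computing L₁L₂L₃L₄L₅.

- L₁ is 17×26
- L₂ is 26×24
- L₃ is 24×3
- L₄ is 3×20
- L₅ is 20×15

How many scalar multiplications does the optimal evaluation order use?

4863

Adjacent pairs: L₁L₂ = 17·26·24 = 10608; L₂L₃ = 26·24·3 = 1872; L₃L₄ = 24·3·20 = 1440; L₄L₅ = 3·20·15 = 900.
Length 3: L₁..L₃: k=1: 0+1872+17·26·3=3198; k=2: 10608+0+17·24·3=11832 → min 3198 | L₂..L₄: k=2: 0+1440+26·24·20=13920; k=3: 1872+0+26·3·20=3432 → min 3432 | L₃..L₅: k=3: 0+900+24·3·15=1980; k=4: 1440+0+24·20·15=8640 → min 1980.
Length 4: L₁..L₄: k=1: 0+3432+17·26·20=12272; k=2: 10608+1440+17·24·20=20208; k=3: 3198+0+17·3·20=4218 → min 4218 | L₂..L₅: k=2: 0+1980+26·24·15=11340; k=3: 1872+900+26·3·15=3942; k=4: 3432+0+26·20·15=11232 → min 3942.
Length 5: L₁..L₅: k=1: 0+3942+17·26·15=10572; k=2: 10608+1980+17·24·15=18708; k=3: 3198+900+17·3·15=4863; k=4: 4218+0+17·20·15=9318 → min 4863.
Optimal order: ((L₁(L₂L₃))(L₄L₅)) with cost 4863.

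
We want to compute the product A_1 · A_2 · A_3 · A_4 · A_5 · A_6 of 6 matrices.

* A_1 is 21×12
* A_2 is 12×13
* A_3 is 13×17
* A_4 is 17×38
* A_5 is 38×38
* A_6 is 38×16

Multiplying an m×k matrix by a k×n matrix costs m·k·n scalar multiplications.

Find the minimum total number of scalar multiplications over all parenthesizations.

Adjacent pairs: A_1A_2 = 21·12·13 = 3276; A_2A_3 = 12·13·17 = 2652; A_3A_4 = 13·17·38 = 8398; A_4A_5 = 17·38·38 = 24548; A_5A_6 = 38·38·16 = 23104.
Length 3: A_1..A_3: k=1: 0+2652+21·12·17=6936; k=2: 3276+0+21·13·17=7917 → min 6936 | A_2..A_4: k=2: 0+8398+12·13·38=14326; k=3: 2652+0+12·17·38=10404 → min 10404 | A_3..A_5: k=3: 0+24548+13·17·38=32946; k=4: 8398+0+13·38·38=27170 → min 27170 | A_4..A_6: k=4: 0+23104+17·38·16=33440; k=5: 24548+0+17·38·16=34884 → min 33440.
Length 4: A_1..A_4: k=1: 0+10404+21·12·38=19980; k=2: 3276+8398+21·13·38=22048; k=3: 6936+0+21·17·38=20502 → min 19980 | A_2..A_5: k=2: 0+27170+12·13·38=33098; k=3: 2652+24548+12·17·38=34952; k=4: 10404+0+12·38·38=27732 → min 27732 | A_3..A_6: k=3: 0+33440+13·17·16=36976; k=4: 8398+23104+13·38·16=39406; k=5: 27170+0+13·38·16=35074 → min 35074.
Length 5: A_1..A_5: k=1: 0+27732+21·12·38=37308; k=2: 3276+27170+21·13·38=40820; k=3: 6936+24548+21·17·38=45050; k=4: 19980+0+21·38·38=50304 → min 37308 | A_2..A_6: k=2: 0+35074+12·13·16=37570; k=3: 2652+33440+12·17·16=39356; k=4: 10404+23104+12·38·16=40804; k=5: 27732+0+12·38·16=35028 → min 35028.
Length 6: A_1..A_6: k=1: 0+35028+21·12·16=39060; k=2: 3276+35074+21·13·16=42718; k=3: 6936+33440+21·17·16=46088; k=4: 19980+23104+21·38·16=55852; k=5: 37308+0+21·38·16=50076 → min 39060.
Optimal order: (A_1 · ((((A_2 · A_3) · A_4) · A_5) · A_6)) with cost 39060.

39060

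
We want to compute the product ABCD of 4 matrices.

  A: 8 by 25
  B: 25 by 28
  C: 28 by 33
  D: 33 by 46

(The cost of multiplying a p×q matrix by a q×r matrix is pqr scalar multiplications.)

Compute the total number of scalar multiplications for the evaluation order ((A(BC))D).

41844

(BC): 25×28 by 28×33 → 25×33, cost 25·28·33 = 23100
(A(BC)): 8×25 by 25×33 → 8×33, cost 8·25·33 = 6600; cumulative 29700
((A(BC))D): 8×33 by 33×46 → 8×46, cost 8·33·46 = 12144; cumulative 41844
Total: 41844 scalar multiplications.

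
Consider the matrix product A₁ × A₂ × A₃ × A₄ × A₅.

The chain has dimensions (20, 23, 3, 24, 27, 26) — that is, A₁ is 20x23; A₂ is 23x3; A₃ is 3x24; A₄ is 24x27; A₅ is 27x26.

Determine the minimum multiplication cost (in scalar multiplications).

6990

Adjacent pairs: A₁A₂ = 20·23·3 = 1380; A₂A₃ = 23·3·24 = 1656; A₃A₄ = 3·24·27 = 1944; A₄A₅ = 24·27·26 = 16848.
Length 3: A₁..A₃: k=1: 0+1656+20·23·24=12696; k=2: 1380+0+20·3·24=2820 → min 2820 | A₂..A₄: k=2: 0+1944+23·3·27=3807; k=3: 1656+0+23·24·27=16560 → min 3807 | A₃..A₅: k=3: 0+16848+3·24·26=18720; k=4: 1944+0+3·27·26=4050 → min 4050.
Length 4: A₁..A₄: k=1: 0+3807+20·23·27=16227; k=2: 1380+1944+20·3·27=4944; k=3: 2820+0+20·24·27=15780 → min 4944 | A₂..A₅: k=2: 0+4050+23·3·26=5844; k=3: 1656+16848+23·24·26=32856; k=4: 3807+0+23·27·26=19953 → min 5844.
Length 5: A₁..A₅: k=1: 0+5844+20·23·26=17804; k=2: 1380+4050+20·3·26=6990; k=3: 2820+16848+20·24·26=32148; k=4: 4944+0+20·27·26=18984 → min 6990.
Optimal order: ((A₁ × A₂) × ((A₃ × A₄) × A₅)) with cost 6990.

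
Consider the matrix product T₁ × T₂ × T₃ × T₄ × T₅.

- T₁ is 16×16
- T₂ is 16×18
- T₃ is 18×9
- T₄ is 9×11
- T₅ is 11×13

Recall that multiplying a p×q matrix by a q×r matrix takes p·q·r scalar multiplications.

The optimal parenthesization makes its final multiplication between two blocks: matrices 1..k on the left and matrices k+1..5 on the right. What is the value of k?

Adjacent pairs: T₁T₂ = 16·16·18 = 4608; T₂T₃ = 16·18·9 = 2592; T₃T₄ = 18·9·11 = 1782; T₄T₅ = 9·11·13 = 1287.
Length 3: T₁..T₃: k=1: 0+2592+16·16·9=4896; k=2: 4608+0+16·18·9=7200 → min 4896 | T₂..T₄: k=2: 0+1782+16·18·11=4950; k=3: 2592+0+16·9·11=4176 → min 4176 | T₃..T₅: k=3: 0+1287+18·9·13=3393; k=4: 1782+0+18·11·13=4356 → min 3393.
Length 4: T₁..T₄: k=1: 0+4176+16·16·11=6992; k=2: 4608+1782+16·18·11=9558; k=3: 4896+0+16·9·11=6480 → min 6480 | T₂..T₅: k=2: 0+3393+16·18·13=7137; k=3: 2592+1287+16·9·13=5751; k=4: 4176+0+16·11·13=6464 → min 5751.
Top-level splits: k=1: (T₁..T₁)·(T₂..T₅) → 0+5751+16·16·13 = 9079; k=2: (T₁..T₂)·(T₃..T₅) → 4608+3393+16·18·13 = 11745; k=3: (T₁..T₃)·(T₄..T₅) → 4896+1287+16·9·13 = 8055; k=4: (T₁..T₄)·(T₅..T₅) → 6480+0+16·11·13 = 8768.
Best split is after T₃, i.e. k = 3.

3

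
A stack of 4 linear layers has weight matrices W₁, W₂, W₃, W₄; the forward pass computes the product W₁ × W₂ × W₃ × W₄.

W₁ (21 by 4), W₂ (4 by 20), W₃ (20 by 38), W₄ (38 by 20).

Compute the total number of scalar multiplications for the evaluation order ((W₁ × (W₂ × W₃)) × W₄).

(W₂ × W₃): 4×20 by 20×38 → 4×38, cost 4·20·38 = 3040
(W₁ × (W₂ × W₃)): 21×4 by 4×38 → 21×38, cost 21·4·38 = 3192; cumulative 6232
((W₁ × (W₂ × W₃)) × W₄): 21×38 by 38×20 → 21×20, cost 21·38·20 = 15960; cumulative 22192
Total: 22192 scalar multiplications.

22192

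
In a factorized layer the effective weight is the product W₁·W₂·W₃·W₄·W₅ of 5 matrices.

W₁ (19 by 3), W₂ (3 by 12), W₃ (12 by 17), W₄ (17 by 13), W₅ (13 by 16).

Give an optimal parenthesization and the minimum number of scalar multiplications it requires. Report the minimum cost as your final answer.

2811

Adjacent pairs: W₁W₂ = 19·3·12 = 684; W₂W₃ = 3·12·17 = 612; W₃W₄ = 12·17·13 = 2652; W₄W₅ = 17·13·16 = 3536.
Length 3: W₁..W₃: k=1: 0+612+19·3·17=1581; k=2: 684+0+19·12·17=4560 → min 1581 | W₂..W₄: k=2: 0+2652+3·12·13=3120; k=3: 612+0+3·17·13=1275 → min 1275 | W₃..W₅: k=3: 0+3536+12·17·16=6800; k=4: 2652+0+12·13·16=5148 → min 5148.
Length 4: W₁..W₄: k=1: 0+1275+19·3·13=2016; k=2: 684+2652+19·12·13=6300; k=3: 1581+0+19·17·13=5780 → min 2016 | W₂..W₅: k=2: 0+5148+3·12·16=5724; k=3: 612+3536+3·17·16=4964; k=4: 1275+0+3·13·16=1899 → min 1899.
Length 5: W₁..W₅: k=1: 0+1899+19·3·16=2811; k=2: 684+5148+19·12·16=9480; k=3: 1581+3536+19·17·16=10285; k=4: 2016+0+19·13·16=5968 → min 2811.
Optimal parenthesization: (W₁·(((W₂·W₃)·W₄)·W₅)) with cost 2811.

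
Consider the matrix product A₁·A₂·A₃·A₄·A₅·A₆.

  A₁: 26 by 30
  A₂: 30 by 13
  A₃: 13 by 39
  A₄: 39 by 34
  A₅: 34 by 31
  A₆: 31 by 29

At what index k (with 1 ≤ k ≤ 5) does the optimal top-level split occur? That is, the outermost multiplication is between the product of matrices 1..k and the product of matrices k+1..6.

Adjacent pairs: A₁A₂ = 26·30·13 = 10140; A₂A₃ = 30·13·39 = 15210; A₃A₄ = 13·39·34 = 17238; A₄A₅ = 39·34·31 = 41106; A₅A₆ = 34·31·29 = 30566.
Length 3: A₁..A₃: k=1: 0+15210+26·30·39=45630; k=2: 10140+0+26·13·39=23322 → min 23322 | A₂..A₄: k=2: 0+17238+30·13·34=30498; k=3: 15210+0+30·39·34=54990 → min 30498 | A₃..A₅: k=3: 0+41106+13·39·31=56823; k=4: 17238+0+13·34·31=30940 → min 30940 | A₄..A₆: k=4: 0+30566+39·34·29=69020; k=5: 41106+0+39·31·29=76167 → min 69020.
Length 4: A₁..A₄: k=1: 0+30498+26·30·34=57018; k=2: 10140+17238+26·13·34=38870; k=3: 23322+0+26·39·34=57798 → min 38870 | A₂..A₅: k=2: 0+30940+30·13·31=43030; k=3: 15210+41106+30·39·31=92586; k=4: 30498+0+30·34·31=62118 → min 43030 | A₃..A₆: k=3: 0+69020+13·39·29=83723; k=4: 17238+30566+13·34·29=60622; k=5: 30940+0+13·31·29=42627 → min 42627.
Length 5: A₁..A₅: k=1: 0+43030+26·30·31=67210; k=2: 10140+30940+26·13·31=51558; k=3: 23322+41106+26·39·31=95862; k=4: 38870+0+26·34·31=66274 → min 51558 | A₂..A₆: k=2: 0+42627+30·13·29=53937; k=3: 15210+69020+30·39·29=118160; k=4: 30498+30566+30·34·29=90644; k=5: 43030+0+30·31·29=70000 → min 53937.
Top-level splits: k=1: (A₁..A₁)·(A₂..A₆) → 0+53937+26·30·29 = 76557; k=2: (A₁..A₂)·(A₃..A₆) → 10140+42627+26·13·29 = 62569; k=3: (A₁..A₃)·(A₄..A₆) → 23322+69020+26·39·29 = 121748; k=4: (A₁..A₄)·(A₅..A₆) → 38870+30566+26·34·29 = 95072; k=5: (A₁..A₅)·(A₆..A₆) → 51558+0+26·31·29 = 74932.
Best split is after A₂, i.e. k = 2.

2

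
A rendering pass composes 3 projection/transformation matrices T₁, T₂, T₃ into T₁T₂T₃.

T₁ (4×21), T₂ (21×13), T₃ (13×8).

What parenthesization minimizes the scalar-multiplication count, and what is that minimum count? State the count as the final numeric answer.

(T₁(T₂T₃)): cost 2856.
((T₁T₂)T₃): cost 1508.
Optimal: ((T₁T₂)T₃) with cost 1508.

1508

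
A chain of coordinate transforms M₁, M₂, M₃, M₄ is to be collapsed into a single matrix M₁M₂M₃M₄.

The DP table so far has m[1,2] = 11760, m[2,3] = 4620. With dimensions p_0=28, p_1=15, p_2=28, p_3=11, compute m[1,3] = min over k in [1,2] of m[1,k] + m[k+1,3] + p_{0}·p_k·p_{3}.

9240

m[1,3] = min over k∈[1,2] of m[1,k]+m[k+1,3]+p_{0}·p_k·p_{3}.
k=1: 0 + 4620 + 28·15·11 = 9240; k=2: 11760 + 0 + 28·28·11 = 20384.
Minimum: 9240 at k=1.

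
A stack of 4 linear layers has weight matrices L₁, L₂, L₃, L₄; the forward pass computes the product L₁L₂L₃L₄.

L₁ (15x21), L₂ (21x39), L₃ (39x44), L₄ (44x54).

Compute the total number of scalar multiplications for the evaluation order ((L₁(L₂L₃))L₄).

85536

(L₂L₃): 21×39 by 39×44 → 21×44, cost 21·39·44 = 36036
(L₁(L₂L₃)): 15×21 by 21×44 → 15×44, cost 15·21·44 = 13860; cumulative 49896
((L₁(L₂L₃))L₄): 15×44 by 44×54 → 15×54, cost 15·44·54 = 35640; cumulative 85536
Total: 85536 scalar multiplications.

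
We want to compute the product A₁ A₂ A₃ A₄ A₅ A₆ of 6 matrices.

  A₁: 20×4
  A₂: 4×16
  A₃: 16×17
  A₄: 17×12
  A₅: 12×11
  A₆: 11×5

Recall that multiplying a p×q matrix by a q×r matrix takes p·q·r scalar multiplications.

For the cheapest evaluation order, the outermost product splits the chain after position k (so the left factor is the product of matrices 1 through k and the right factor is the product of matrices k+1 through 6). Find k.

Adjacent pairs: A₁A₂ = 20·4·16 = 1280; A₂A₃ = 4·16·17 = 1088; A₃A₄ = 16·17·12 = 3264; A₄A₅ = 17·12·11 = 2244; A₅A₆ = 12·11·5 = 660.
Length 3: A₁..A₃: k=1: 0+1088+20·4·17=2448; k=2: 1280+0+20·16·17=6720 → min 2448 | A₂..A₄: k=2: 0+3264+4·16·12=4032; k=3: 1088+0+4·17·12=1904 → min 1904 | A₃..A₅: k=3: 0+2244+16·17·11=5236; k=4: 3264+0+16·12·11=5376 → min 5236 | A₄..A₆: k=4: 0+660+17·12·5=1680; k=5: 2244+0+17·11·5=3179 → min 1680.
Length 4: A₁..A₄: k=1: 0+1904+20·4·12=2864; k=2: 1280+3264+20·16·12=8384; k=3: 2448+0+20·17·12=6528 → min 2864 | A₂..A₅: k=2: 0+5236+4·16·11=5940; k=3: 1088+2244+4·17·11=4080; k=4: 1904+0+4·12·11=2432 → min 2432 | A₃..A₆: k=3: 0+1680+16·17·5=3040; k=4: 3264+660+16·12·5=4884; k=5: 5236+0+16·11·5=6116 → min 3040.
Length 5: A₁..A₅: k=1: 0+2432+20·4·11=3312; k=2: 1280+5236+20·16·11=10036; k=3: 2448+2244+20·17·11=8432; k=4: 2864+0+20·12·11=5504 → min 3312 | A₂..A₆: k=2: 0+3040+4·16·5=3360; k=3: 1088+1680+4·17·5=3108; k=4: 1904+660+4·12·5=2804; k=5: 2432+0+4·11·5=2652 → min 2652.
Top-level splits: k=1: (A₁..A₁)·(A₂..A₆) → 0+2652+20·4·5 = 3052; k=2: (A₁..A₂)·(A₃..A₆) → 1280+3040+20·16·5 = 5920; k=3: (A₁..A₃)·(A₄..A₆) → 2448+1680+20·17·5 = 5828; k=4: (A₁..A₄)·(A₅..A₆) → 2864+660+20·12·5 = 4724; k=5: (A₁..A₅)·(A₆..A₆) → 3312+0+20·11·5 = 4412.
Best split is after A₁, i.e. k = 1.

1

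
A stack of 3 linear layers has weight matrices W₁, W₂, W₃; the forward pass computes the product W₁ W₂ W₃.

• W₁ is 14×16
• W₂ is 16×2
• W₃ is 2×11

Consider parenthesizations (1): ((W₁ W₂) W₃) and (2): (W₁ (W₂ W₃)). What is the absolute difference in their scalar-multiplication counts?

Order (1) = ((W₁ W₂) W₃): (W₁ W₂): 14×16 by 16×2 → 14×2, cost 14·16·2 = 448; ((W₁ W₂) W₃): 14×2 by 2×11 → 14×11, cost 14·2·11 = 308; cumulative 756. Total 756.
Order (2) = (W₁ (W₂ W₃)): (W₂ W₃): 16×2 by 2×11 → 16×11, cost 16·2·11 = 352; (W₁ (W₂ W₃)): 14×16 by 16×11 → 14×11, cost 14·16·11 = 2464; cumulative 2816. Total 2816.
Difference: |756 − 2816| = 2060.

2060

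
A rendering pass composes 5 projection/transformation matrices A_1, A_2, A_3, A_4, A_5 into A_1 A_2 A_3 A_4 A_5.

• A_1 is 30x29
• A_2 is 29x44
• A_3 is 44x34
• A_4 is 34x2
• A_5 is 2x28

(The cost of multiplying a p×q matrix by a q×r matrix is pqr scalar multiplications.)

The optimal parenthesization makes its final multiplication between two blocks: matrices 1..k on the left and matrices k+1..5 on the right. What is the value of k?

4

Adjacent pairs: A_1A_2 = 30·29·44 = 38280; A_2A_3 = 29·44·34 = 43384; A_3A_4 = 44·34·2 = 2992; A_4A_5 = 34·2·28 = 1904.
Length 3: A_1..A_3: k=1: 0+43384+30·29·34=72964; k=2: 38280+0+30·44·34=83160 → min 72964 | A_2..A_4: k=2: 0+2992+29·44·2=5544; k=3: 43384+0+29·34·2=45356 → min 5544 | A_3..A_5: k=3: 0+1904+44·34·28=43792; k=4: 2992+0+44·2·28=5456 → min 5456.
Length 4: A_1..A_4: k=1: 0+5544+30·29·2=7284; k=2: 38280+2992+30·44·2=43912; k=3: 72964+0+30·34·2=75004 → min 7284 | A_2..A_5: k=2: 0+5456+29·44·28=41184; k=3: 43384+1904+29·34·28=72896; k=4: 5544+0+29·2·28=7168 → min 7168.
Top-level splits: k=1: (A_1..A_1)·(A_2..A_5) → 0+7168+30·29·28 = 31528; k=2: (A_1..A_2)·(A_3..A_5) → 38280+5456+30·44·28 = 80696; k=3: (A_1..A_3)·(A_4..A_5) → 72964+1904+30·34·28 = 103428; k=4: (A_1..A_4)·(A_5..A_5) → 7284+0+30·2·28 = 8964.
Best split is after A_4, i.e. k = 4.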